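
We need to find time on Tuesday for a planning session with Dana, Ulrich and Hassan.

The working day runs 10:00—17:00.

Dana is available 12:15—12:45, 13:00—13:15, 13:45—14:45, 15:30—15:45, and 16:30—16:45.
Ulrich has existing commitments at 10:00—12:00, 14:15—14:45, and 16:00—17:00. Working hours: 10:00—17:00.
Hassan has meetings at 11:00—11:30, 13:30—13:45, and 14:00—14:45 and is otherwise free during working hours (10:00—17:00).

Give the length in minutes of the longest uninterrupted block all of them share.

Ulrich free within 10:00–17:00: 12:00–14:15, 14:45–16:00.
Hassan free within 10:00–17:00: 10:00–11:00, 11:30–13:30, 13:45–14:00, 14:45–17:00.
Dana ∩ Ulrich: 12:15–12:45, 13:00–13:15, 13:45–14:15, 15:30–15:45.
Dana ∩ Ulrich ∩ Hassan: 12:15–12:45, 13:00–13:15, 13:45–14:00, 15:30–15:45.
Common window lengths: 30, 15, 15, 15 min; longest is 30.

30 minutes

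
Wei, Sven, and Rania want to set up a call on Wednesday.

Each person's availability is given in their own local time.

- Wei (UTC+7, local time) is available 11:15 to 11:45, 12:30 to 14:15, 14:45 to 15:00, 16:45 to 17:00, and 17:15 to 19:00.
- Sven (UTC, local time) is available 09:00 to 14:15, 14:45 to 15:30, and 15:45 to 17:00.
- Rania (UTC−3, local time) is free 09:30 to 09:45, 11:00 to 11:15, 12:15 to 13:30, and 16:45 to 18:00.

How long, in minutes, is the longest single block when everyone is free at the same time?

0 minutes

Wei → UTC: 04:15–04:45, 05:30–07:15, 07:45–08:00, 09:45–10:00, 10:15–12:00.
Sven → UTC: 09:00–14:15, 14:45–15:30, 15:45–17:00.
Rania → UTC: 12:30–12:45, 14:00–14:15, 15:15–16:30, 19:45–21:00.
Wei ∩ Sven: 09:45–10:00, 10:15–12:00.
Wei ∩ Sven ∩ Rania: (none).
No common window.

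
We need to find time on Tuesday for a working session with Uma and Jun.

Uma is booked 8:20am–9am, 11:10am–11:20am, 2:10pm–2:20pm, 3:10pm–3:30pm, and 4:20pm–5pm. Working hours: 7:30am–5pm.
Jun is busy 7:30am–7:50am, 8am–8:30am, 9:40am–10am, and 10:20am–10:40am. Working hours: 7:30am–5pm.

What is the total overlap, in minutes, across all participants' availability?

370 minutes

Uma free within 07:30–17:00: 07:30–08:20, 09:00–11:10, 11:20–14:10, 14:20–15:10, 15:30–16:20.
Jun free within 07:30–17:00: 07:50–08:00, 08:30–09:40, 10:00–10:20, 10:40–17:00.
Uma ∩ Jun: 07:50–08:00, 09:00–09:40, 10:00–10:20, 10:40–11:10, 11:20–14:10, 14:20–15:10, 15:30–16:20.
Total common minutes: 10 + 40 + 20 + 30 + 170 + 50 + 50 = 370.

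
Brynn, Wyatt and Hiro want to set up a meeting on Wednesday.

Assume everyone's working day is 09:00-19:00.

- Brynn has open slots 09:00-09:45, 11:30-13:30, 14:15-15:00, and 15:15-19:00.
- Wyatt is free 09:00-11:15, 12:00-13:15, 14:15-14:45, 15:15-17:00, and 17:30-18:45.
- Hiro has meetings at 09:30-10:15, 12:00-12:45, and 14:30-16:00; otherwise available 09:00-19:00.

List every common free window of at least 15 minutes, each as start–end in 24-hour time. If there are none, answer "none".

09:00–09:30, 12:45–13:15, 14:15–14:30, 16:00–17:00, 17:30–18:45

Hiro free within 09:00–19:00: 09:00–09:30, 10:15–12:00, 12:45–14:30, 16:00–19:00.
Brynn ∩ Wyatt: 09:00–09:45, 12:00–13:15, 14:15–14:45, 15:15–17:00, 17:30–18:45.
Brynn ∩ Wyatt ∩ Hiro: 09:00–09:30, 12:45–13:15, 14:15–14:30, 16:00–17:00, 17:30–18:45.
Windows ≥ 15 min: 09:00–09:30, 12:45–13:15, 14:15–14:30, 16:00–17:00, 17:30–18:45.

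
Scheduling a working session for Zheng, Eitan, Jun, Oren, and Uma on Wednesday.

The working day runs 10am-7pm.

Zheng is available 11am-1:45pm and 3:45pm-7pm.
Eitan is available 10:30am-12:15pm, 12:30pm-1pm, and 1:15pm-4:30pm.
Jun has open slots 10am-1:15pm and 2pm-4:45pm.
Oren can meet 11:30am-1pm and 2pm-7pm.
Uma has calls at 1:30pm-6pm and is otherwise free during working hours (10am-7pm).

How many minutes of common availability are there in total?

Uma free within 10:00–19:00: 10:00–13:30, 18:00–19:00.
Zheng ∩ Eitan: 11:00–12:15, 12:30–13:00, 13:15–13:45, 15:45–16:30.
Zheng ∩ Eitan ∩ Jun: 11:00–12:15, 12:30–13:00, 15:45–16:30.
Zheng ∩ Eitan ∩ Jun ∩ Oren: 11:30–12:15, 12:30–13:00, 15:45–16:30.
Zheng ∩ Eitan ∩ Jun ∩ Oren ∩ Uma: 11:30–12:15, 12:30–13:00.
Total common minutes: 45 + 30 = 75.

75 minutes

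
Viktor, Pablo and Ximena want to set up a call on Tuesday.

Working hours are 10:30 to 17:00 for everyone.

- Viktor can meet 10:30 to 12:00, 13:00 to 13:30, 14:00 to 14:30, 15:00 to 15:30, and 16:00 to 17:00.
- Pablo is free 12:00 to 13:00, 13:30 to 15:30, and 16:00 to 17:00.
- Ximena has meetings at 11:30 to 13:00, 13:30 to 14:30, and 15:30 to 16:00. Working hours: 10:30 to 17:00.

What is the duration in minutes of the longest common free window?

Ximena free within 10:30–17:00: 10:30–11:30, 13:00–13:30, 14:30–15:30, 16:00–17:00.
Viktor ∩ Pablo: 14:00–14:30, 15:00–15:30, 16:00–17:00.
Viktor ∩ Pablo ∩ Ximena: 15:00–15:30, 16:00–17:00.
Common window lengths: 30, 60 min; longest is 60.

60 minutes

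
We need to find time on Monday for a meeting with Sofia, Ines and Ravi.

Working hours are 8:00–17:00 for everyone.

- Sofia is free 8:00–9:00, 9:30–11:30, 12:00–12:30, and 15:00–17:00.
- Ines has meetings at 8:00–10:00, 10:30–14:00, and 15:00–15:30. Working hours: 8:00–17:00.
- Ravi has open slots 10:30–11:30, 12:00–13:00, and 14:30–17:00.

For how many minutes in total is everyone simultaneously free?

90 minutes

Ines free within 08:00–17:00: 10:00–10:30, 14:00–15:00, 15:30–17:00.
Sofia ∩ Ines: 10:00–10:30, 15:30–17:00.
Sofia ∩ Ines ∩ Ravi: 15:30–17:00.
Total common minutes: 90.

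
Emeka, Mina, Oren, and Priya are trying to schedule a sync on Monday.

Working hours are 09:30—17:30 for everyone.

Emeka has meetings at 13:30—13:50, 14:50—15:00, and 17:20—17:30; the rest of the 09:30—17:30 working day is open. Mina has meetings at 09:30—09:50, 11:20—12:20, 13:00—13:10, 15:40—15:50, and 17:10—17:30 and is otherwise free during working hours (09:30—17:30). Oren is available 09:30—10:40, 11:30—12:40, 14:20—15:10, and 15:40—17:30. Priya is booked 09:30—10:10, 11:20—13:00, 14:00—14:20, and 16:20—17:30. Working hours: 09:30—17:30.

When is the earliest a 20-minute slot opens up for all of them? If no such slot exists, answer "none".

10:10

Emeka free within 09:30–17:30: 09:30–13:30, 13:50–14:50, 15:00–17:20.
Mina free within 09:30–17:30: 09:50–11:20, 12:20–13:00, 13:10–15:40, 15:50–17:10.
Priya free within 09:30–17:30: 10:10–11:20, 13:00–14:00, 14:20–16:20.
Emeka ∩ Mina: 09:50–11:20, 12:20–13:00, 13:10–13:30, 13:50–14:50, 15:00–15:40, 15:50–17:10.
Emeka ∩ Mina ∩ Oren: 09:50–10:40, 12:20–12:40, 14:20–14:50, 15:00–15:10, 15:50–17:10.
Emeka ∩ Mina ∩ Oren ∩ Priya: 10:10–10:40, 14:20–14:50, 15:00–15:10, 15:50–16:20.
Windows ≥ 20 min: 10:10–10:40, 14:20–14:50, 15:50–16:20.
Earliest such window starts at 10:10.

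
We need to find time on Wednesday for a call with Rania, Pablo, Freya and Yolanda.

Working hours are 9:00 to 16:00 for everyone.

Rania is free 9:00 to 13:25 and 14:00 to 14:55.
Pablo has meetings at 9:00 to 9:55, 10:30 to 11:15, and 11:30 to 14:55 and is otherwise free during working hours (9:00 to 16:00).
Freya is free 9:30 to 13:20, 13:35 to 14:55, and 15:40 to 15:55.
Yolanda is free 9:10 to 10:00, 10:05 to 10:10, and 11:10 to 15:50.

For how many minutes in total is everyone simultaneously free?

25 minutes

Pablo free within 09:00–16:00: 09:55–10:30, 11:15–11:30, 14:55–16:00.
Rania ∩ Pablo: 09:55–10:30, 11:15–11:30.
Rania ∩ Pablo ∩ Freya: 09:55–10:30, 11:15–11:30.
Rania ∩ Pablo ∩ Freya ∩ Yolanda: 09:55–10:00, 10:05–10:10, 11:15–11:30.
Total common minutes: 5 + 5 + 15 = 25.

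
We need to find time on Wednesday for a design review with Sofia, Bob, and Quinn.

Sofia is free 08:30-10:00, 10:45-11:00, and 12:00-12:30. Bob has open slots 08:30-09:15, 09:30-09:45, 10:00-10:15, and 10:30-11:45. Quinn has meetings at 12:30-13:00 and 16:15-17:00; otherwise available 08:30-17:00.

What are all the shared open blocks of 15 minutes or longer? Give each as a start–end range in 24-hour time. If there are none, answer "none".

08:30–09:15, 09:30–09:45, 10:45–11:00

Quinn free within 08:30–17:00: 08:30–12:30, 13:00–16:15.
Sofia ∩ Bob: 08:30–09:15, 09:30–09:45, 10:45–11:00.
Sofia ∩ Bob ∩ Quinn: 08:30–09:15, 09:30–09:45, 10:45–11:00.
Windows ≥ 15 min: 08:30–09:15, 09:30–09:45, 10:45–11:00.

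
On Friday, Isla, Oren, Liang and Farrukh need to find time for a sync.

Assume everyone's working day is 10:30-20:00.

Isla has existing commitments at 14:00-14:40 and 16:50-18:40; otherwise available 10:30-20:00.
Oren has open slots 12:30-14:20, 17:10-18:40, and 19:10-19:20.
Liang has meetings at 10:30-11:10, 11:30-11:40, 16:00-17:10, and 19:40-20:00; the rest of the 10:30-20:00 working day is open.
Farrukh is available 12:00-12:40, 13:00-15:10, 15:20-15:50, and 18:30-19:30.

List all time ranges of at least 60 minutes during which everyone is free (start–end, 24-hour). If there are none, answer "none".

13:00–14:00

Isla free within 10:30–20:00: 10:30–14:00, 14:40–16:50, 18:40–20:00.
Liang free within 10:30–20:00: 11:10–11:30, 11:40–16:00, 17:10–19:40.
Isla ∩ Oren: 12:30–14:00, 19:10–19:20.
Isla ∩ Oren ∩ Liang: 12:30–14:00, 19:10–19:20.
Isla ∩ Oren ∩ Liang ∩ Farrukh: 12:30–12:40, 13:00–14:00, 19:10–19:20.
Windows ≥ 60 min: 13:00–14:00.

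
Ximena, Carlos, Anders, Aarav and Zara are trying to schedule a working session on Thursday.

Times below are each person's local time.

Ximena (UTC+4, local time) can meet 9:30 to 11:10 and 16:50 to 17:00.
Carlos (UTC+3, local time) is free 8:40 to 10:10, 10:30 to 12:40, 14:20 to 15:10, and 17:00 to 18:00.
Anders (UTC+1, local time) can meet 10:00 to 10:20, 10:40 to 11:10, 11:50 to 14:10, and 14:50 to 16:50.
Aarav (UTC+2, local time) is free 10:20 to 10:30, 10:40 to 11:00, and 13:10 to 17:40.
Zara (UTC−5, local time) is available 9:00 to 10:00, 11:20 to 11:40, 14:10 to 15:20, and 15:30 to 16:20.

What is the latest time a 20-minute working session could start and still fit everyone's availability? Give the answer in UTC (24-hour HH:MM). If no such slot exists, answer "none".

none

Ximena → UTC: 05:30–07:10, 12:50–13:00.
Carlos → UTC: 05:40–07:10, 07:30–09:40, 11:20–12:10, 14:00–15:00.
Anders → UTC: 09:00–09:20, 09:40–10:10, 10:50–13:10, 13:50–15:50.
Aarav → UTC: 08:20–08:30, 08:40–09:00, 11:10–15:40.
Zara → UTC: 14:00–15:00, 16:20–16:40, 19:10–20:20, 20:30–21:20.
Ximena ∩ Carlos: 05:40–07:10.
Ximena ∩ Carlos ∩ Anders: (none).
Ximena ∩ Carlos ∩ Anders ∩ Aarav: (none).
Ximena ∩ Carlos ∩ Anders ∩ Aarav ∩ Zara: (none).
Windows ≥ 20 min: (none).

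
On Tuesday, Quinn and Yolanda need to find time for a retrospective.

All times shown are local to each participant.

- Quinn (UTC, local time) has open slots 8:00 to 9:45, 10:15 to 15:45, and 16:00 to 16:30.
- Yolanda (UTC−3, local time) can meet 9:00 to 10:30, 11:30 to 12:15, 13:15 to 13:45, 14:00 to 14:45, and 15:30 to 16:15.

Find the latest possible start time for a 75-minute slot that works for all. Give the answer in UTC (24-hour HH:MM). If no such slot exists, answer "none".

Quinn → UTC: 08:00–09:45, 10:15–15:45, 16:00–16:30.
Yolanda → UTC: 12:00–13:30, 14:30–15:15, 16:15–16:45, 17:00–17:45, 18:30–19:15.
Quinn ∩ Yolanda: 12:00–13:30, 14:30–15:15, 16:15–16:30.
Windows ≥ 75 min: 12:00–13:30.
Latest start in the last window 12:00–13:30 is 13:30 − 75 min = 12:15.

12:15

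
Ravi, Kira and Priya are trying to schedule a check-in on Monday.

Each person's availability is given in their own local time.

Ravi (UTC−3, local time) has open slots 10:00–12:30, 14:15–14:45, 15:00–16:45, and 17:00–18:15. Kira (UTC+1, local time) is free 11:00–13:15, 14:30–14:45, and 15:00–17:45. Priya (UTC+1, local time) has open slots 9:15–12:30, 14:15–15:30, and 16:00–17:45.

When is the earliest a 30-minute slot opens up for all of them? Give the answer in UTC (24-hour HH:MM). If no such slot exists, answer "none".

14:00

Ravi → UTC: 13:00–15:30, 17:15–17:45, 18:00–19:45, 20:00–21:15.
Kira → UTC: 10:00–12:15, 13:30–13:45, 14:00–16:45.
Priya → UTC: 08:15–11:30, 13:15–14:30, 15:00–16:45.
Ravi ∩ Kira: 13:30–13:45, 14:00–15:30.
Ravi ∩ Kira ∩ Priya: 13:30–13:45, 14:00–14:30, 15:00–15:30.
Windows ≥ 30 min: 14:00–14:30, 15:00–15:30.
Earliest such window starts at 14:00.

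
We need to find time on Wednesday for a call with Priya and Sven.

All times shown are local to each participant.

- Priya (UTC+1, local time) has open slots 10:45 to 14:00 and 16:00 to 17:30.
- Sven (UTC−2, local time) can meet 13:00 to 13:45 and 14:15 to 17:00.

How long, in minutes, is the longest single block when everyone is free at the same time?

Priya → UTC: 09:45–13:00, 15:00–16:30.
Sven → UTC: 15:00–15:45, 16:15–19:00.
Priya ∩ Sven: 15:00–15:45, 16:15–16:30.
Common window lengths: 45, 15 min; longest is 45.

45 minutes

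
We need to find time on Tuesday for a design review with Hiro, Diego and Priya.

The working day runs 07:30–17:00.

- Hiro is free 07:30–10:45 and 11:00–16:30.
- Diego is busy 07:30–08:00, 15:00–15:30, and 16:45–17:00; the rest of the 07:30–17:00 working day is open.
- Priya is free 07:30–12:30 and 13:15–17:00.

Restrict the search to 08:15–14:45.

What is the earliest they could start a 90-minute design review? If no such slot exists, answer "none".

Diego free within 07:30–17:00: 08:00–15:00, 15:30–16:45.
Hiro ∩ Diego: 08:00–10:45, 11:00–15:00, 15:30–16:30.
Hiro ∩ Diego ∩ Priya: 08:00–10:45, 11:00–12:30, 13:15–15:00, 15:30–16:30.
Restricted to 08:15–14:45: 08:15–10:45, 11:00–12:30, 13:15–14:45.
Windows ≥ 90 min: 08:15–10:45, 11:00–12:30, 13:15–14:45.
Earliest such window starts at 08:15.

08:15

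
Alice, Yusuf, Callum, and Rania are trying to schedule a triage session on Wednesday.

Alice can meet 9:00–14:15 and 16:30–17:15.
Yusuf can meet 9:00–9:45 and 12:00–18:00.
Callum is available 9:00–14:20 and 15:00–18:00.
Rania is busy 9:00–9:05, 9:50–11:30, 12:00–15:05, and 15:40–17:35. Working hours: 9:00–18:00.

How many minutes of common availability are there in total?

40 minutes

Rania free within 09:00–18:00: 09:05–09:50, 11:30–12:00, 15:05–15:40, 17:35–18:00.
Alice ∩ Yusuf: 09:00–09:45, 12:00–14:15, 16:30–17:15.
Alice ∩ Yusuf ∩ Callum: 09:00–09:45, 12:00–14:15, 16:30–17:15.
Alice ∩ Yusuf ∩ Callum ∩ Rania: 09:05–09:45.
Total common minutes: 40.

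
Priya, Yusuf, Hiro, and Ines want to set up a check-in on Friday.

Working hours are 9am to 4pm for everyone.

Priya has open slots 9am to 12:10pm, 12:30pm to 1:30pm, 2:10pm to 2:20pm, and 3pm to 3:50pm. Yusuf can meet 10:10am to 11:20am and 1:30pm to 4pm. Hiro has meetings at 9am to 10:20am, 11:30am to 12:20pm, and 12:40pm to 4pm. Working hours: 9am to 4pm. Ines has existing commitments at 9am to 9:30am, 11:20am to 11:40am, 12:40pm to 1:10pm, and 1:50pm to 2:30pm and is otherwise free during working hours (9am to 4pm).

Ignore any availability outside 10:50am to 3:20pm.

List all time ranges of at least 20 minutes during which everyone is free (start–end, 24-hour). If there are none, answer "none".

10:50–11:20

Hiro free within 09:00–16:00: 10:20–11:30, 12:20–12:40.
Ines free within 09:00–16:00: 09:30–11:20, 11:40–12:40, 13:10–13:50, 14:30–16:00.
Priya ∩ Yusuf: 10:10–11:20, 14:10–14:20, 15:00–15:50.
Priya ∩ Yusuf ∩ Hiro: 10:20–11:20.
Priya ∩ Yusuf ∩ Hiro ∩ Ines: 10:20–11:20.
Restricted to 10:50–15:20: 10:50–11:20.
Windows ≥ 20 min: 10:50–11:20.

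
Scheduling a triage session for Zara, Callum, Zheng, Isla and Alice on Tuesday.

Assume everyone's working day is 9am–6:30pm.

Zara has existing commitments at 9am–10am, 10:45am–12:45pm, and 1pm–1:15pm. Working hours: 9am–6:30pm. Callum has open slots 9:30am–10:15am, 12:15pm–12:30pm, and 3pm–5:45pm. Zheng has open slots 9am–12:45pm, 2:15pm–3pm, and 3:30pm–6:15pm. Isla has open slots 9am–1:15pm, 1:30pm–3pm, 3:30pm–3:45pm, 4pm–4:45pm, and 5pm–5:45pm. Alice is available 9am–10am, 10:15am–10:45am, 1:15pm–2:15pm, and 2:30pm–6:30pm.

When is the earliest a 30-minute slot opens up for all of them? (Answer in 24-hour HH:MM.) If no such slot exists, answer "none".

16:00

Zara free within 09:00–18:30: 10:00–10:45, 12:45–13:00, 13:15–18:30.
Zara ∩ Callum: 10:00–10:15, 15:00–17:45.
Zara ∩ Callum ∩ Zheng: 10:00–10:15, 15:30–17:45.
Zara ∩ Callum ∩ Zheng ∩ Isla: 10:00–10:15, 15:30–15:45, 16:00–16:45, 17:00–17:45.
Zara ∩ Callum ∩ Zheng ∩ Isla ∩ Alice: 15:30–15:45, 16:00–16:45, 17:00–17:45.
Windows ≥ 30 min: 16:00–16:45, 17:00–17:45.
Earliest such window starts at 16:00.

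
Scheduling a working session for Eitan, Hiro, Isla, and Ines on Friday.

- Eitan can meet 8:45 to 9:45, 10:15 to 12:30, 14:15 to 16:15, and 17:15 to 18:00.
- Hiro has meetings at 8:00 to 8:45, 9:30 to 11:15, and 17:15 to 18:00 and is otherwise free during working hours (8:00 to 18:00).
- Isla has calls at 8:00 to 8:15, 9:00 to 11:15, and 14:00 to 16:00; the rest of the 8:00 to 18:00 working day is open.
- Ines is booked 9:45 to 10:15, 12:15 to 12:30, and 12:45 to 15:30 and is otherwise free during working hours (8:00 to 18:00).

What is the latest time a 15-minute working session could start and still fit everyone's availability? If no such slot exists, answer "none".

Hiro free within 08:00–18:00: 08:45–09:30, 11:15–17:15.
Isla free within 08:00–18:00: 08:15–09:00, 11:15–14:00, 16:00–18:00.
Ines free within 08:00–18:00: 08:00–09:45, 10:15–12:15, 12:30–12:45, 15:30–18:00.
Eitan ∩ Hiro: 08:45–09:30, 11:15–12:30, 14:15–16:15.
Eitan ∩ Hiro ∩ Isla: 08:45–09:00, 11:15–12:30, 16:00–16:15.
Eitan ∩ Hiro ∩ Isla ∩ Ines: 08:45–09:00, 11:15–12:15, 16:00–16:15.
Windows ≥ 15 min: 08:45–09:00, 11:15–12:15, 16:00–16:15.
Latest start in the last window 16:00–16:15 is 16:15 − 15 min = 16:00.

16:00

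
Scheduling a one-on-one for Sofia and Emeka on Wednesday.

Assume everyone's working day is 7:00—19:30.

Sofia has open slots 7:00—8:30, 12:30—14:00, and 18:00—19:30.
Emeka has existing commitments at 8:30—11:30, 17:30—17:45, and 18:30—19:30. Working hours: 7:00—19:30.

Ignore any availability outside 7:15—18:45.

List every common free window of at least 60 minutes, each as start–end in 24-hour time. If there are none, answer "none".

Emeka free within 07:00–19:30: 07:00–08:30, 11:30–17:30, 17:45–18:30.
Sofia ∩ Emeka: 07:00–08:30, 12:30–14:00, 18:00–18:30.
Restricted to 07:15–18:45: 07:15–08:30, 12:30–14:00, 18:00–18:30.
Windows ≥ 60 min: 07:15–08:30, 12:30–14:00.

07:15–08:30, 12:30–14:00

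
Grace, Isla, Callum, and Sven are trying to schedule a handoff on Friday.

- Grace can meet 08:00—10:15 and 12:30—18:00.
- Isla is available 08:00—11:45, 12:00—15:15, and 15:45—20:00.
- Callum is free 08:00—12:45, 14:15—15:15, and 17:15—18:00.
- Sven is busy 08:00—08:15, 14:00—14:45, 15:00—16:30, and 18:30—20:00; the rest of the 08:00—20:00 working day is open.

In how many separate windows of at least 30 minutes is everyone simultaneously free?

Sven free within 08:00–20:00: 08:15–14:00, 14:45–15:00, 16:30–18:30.
Grace ∩ Isla: 08:00–10:15, 12:30–15:15, 15:45–18:00.
Grace ∩ Isla ∩ Callum: 08:00–10:15, 12:30–12:45, 14:15–15:15, 17:15–18:00.
Grace ∩ Isla ∩ Callum ∩ Sven: 08:15–10:15, 12:30–12:45, 14:45–15:00, 17:15–18:00.
Windows ≥ 30 min: 08:15–10:15, 17:15–18:00.
That's 2 windows.

2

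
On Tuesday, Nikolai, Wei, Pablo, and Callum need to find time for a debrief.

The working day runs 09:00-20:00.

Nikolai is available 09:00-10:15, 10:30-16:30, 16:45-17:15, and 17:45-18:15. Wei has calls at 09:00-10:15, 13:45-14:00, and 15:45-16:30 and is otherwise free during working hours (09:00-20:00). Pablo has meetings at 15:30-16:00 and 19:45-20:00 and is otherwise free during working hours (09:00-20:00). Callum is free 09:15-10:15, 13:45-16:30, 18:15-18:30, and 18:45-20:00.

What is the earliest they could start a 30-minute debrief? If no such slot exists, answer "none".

Wei free within 09:00–20:00: 10:15–13:45, 14:00–15:45, 16:30–20:00.
Pablo free within 09:00–20:00: 09:00–15:30, 16:00–19:45.
Nikolai ∩ Wei: 10:30–13:45, 14:00–15:45, 16:45–17:15, 17:45–18:15.
Nikolai ∩ Wei ∩ Pablo: 10:30–13:45, 14:00–15:30, 16:45–17:15, 17:45–18:15.
Nikolai ∩ Wei ∩ Pablo ∩ Callum: 14:00–15:30.
Windows ≥ 30 min: 14:00–15:30.
Earliest such window starts at 14:00.

14:00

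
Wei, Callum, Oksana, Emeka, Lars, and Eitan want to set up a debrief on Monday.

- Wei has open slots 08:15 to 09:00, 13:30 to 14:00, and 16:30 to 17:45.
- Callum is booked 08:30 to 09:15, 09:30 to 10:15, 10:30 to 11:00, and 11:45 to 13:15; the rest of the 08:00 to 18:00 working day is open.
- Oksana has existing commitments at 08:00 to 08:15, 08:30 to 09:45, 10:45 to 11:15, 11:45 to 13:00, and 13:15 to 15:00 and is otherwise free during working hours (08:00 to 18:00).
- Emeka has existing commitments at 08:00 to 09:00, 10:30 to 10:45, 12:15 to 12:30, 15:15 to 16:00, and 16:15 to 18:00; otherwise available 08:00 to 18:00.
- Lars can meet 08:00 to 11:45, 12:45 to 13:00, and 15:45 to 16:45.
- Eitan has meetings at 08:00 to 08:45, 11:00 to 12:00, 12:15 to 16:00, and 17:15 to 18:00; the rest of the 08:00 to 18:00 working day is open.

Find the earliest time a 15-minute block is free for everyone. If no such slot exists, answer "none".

none

Callum free within 08:00–18:00: 08:00–08:30, 09:15–09:30, 10:15–10:30, 11:00–11:45, 13:15–18:00.
Oksana free within 08:00–18:00: 08:15–08:30, 09:45–10:45, 11:15–11:45, 13:00–13:15, 15:00–18:00.
Emeka free within 08:00–18:00: 09:00–10:30, 10:45–12:15, 12:30–15:15, 16:00–16:15.
Eitan free within 08:00–18:00: 08:45–11:00, 12:00–12:15, 16:00–17:15.
Wei ∩ Callum: 08:15–08:30, 13:30–14:00, 16:30–17:45.
Wei ∩ Callum ∩ Oksana: 08:15–08:30, 16:30–17:45.
Wei ∩ Callum ∩ Oksana ∩ Emeka: (none).
Wei ∩ Callum ∩ Oksana ∩ Emeka ∩ Lars: (none).
Wei ∩ Callum ∩ Oksana ∩ Emeka ∩ Lars ∩ Eitan: (none).
Windows ≥ 15 min: (none).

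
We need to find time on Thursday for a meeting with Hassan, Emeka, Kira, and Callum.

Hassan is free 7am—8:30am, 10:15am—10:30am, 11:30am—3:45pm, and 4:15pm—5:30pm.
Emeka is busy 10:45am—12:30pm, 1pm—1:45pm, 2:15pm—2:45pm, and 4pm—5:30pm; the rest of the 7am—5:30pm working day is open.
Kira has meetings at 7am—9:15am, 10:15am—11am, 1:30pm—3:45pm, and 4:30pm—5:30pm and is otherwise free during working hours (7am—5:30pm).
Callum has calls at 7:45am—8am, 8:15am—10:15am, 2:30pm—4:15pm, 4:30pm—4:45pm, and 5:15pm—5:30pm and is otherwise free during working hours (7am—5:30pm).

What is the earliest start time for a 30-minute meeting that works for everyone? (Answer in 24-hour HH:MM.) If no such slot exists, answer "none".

12:30

Emeka free within 07:00–17:30: 07:00–10:45, 12:30–13:00, 13:45–14:15, 14:45–16:00.
Kira free within 07:00–17:30: 09:15–10:15, 11:00–13:30, 15:45–16:30.
Callum free within 07:00–17:30: 07:00–07:45, 08:00–08:15, 10:15–14:30, 16:15–16:30, 16:45–17:15.
Hassan ∩ Emeka: 07:00–08:30, 10:15–10:30, 12:30–13:00, 13:45–14:15, 14:45–15:45.
Hassan ∩ Emeka ∩ Kira: 12:30–13:00.
Hassan ∩ Emeka ∩ Kira ∩ Callum: 12:30–13:00.
Windows ≥ 30 min: 12:30–13:00.
Earliest such window starts at 12:30.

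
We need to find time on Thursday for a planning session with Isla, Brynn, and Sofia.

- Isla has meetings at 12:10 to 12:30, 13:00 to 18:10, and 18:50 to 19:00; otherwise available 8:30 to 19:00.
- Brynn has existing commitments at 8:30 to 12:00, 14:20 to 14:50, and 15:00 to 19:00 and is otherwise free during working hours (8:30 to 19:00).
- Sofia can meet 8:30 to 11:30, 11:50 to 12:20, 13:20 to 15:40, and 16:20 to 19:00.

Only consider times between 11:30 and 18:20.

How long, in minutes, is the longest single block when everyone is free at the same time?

Isla free within 08:30–19:00: 08:30–12:10, 12:30–13:00, 18:10–18:50.
Brynn free within 08:30–19:00: 12:00–14:20, 14:50–15:00.
Isla ∩ Brynn: 12:00–12:10, 12:30–13:00.
Isla ∩ Brynn ∩ Sofia: 12:00–12:10.
Restricted to 11:30–18:20: 12:00–12:10.
Single common window of 10 minutes.

10 minutes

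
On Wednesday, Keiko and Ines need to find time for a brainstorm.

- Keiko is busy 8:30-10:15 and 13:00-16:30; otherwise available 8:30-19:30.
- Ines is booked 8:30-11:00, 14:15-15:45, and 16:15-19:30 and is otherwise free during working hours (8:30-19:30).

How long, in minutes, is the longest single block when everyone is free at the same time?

Keiko free within 08:30–19:30: 10:15–13:00, 16:30–19:30.
Ines free within 08:30–19:30: 11:00–14:15, 15:45–16:15.
Keiko ∩ Ines: 11:00–13:00.
Single common window of 120 minutes.

120 minutes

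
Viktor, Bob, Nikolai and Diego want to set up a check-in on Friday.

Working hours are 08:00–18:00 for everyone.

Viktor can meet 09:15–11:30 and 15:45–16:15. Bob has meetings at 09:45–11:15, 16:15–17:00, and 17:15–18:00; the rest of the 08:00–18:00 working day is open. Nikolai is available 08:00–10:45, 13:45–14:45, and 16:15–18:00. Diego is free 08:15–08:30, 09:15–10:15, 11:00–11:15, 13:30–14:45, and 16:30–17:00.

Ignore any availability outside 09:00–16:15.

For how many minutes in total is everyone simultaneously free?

30 minutes

Bob free within 08:00–18:00: 08:00–09:45, 11:15–16:15, 17:00–17:15.
Viktor ∩ Bob: 09:15–09:45, 11:15–11:30, 15:45–16:15.
Viktor ∩ Bob ∩ Nikolai: 09:15–09:45.
Viktor ∩ Bob ∩ Nikolai ∩ Diego: 09:15–09:45.
Restricted to 09:00–16:15: 09:15–09:45.
Total common minutes: 30.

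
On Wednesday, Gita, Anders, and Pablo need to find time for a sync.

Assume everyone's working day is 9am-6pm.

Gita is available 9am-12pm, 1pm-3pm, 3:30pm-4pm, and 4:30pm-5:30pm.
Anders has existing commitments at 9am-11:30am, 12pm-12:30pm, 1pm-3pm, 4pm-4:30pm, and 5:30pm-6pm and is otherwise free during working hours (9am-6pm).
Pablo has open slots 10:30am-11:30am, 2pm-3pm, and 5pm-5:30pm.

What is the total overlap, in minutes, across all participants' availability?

30 minutes

Anders free within 09:00–18:00: 11:30–12:00, 12:30–13:00, 15:00–16:00, 16:30–17:30.
Gita ∩ Anders: 11:30–12:00, 15:30–16:00, 16:30–17:30.
Gita ∩ Anders ∩ Pablo: 17:00–17:30.
Total common minutes: 30.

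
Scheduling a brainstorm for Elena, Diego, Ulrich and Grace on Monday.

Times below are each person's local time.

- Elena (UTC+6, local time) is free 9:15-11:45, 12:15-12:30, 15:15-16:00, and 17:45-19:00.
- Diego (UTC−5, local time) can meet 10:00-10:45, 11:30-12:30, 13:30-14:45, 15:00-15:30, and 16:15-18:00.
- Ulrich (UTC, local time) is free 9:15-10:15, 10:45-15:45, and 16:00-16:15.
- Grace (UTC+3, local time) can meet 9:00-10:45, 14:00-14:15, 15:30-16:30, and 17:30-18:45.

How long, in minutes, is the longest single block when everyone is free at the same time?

0 minutes

Elena → UTC: 03:15–05:45, 06:15–06:30, 09:15–10:00, 11:45–13:00.
Diego → UTC: 15:00–15:45, 16:30–17:30, 18:30–19:45, 20:00–20:30, 21:15–23:00.
Ulrich → UTC: 09:15–10:15, 10:45–15:45, 16:00–16:15.
Grace → UTC: 06:00–07:45, 11:00–11:15, 12:30–13:30, 14:30–15:45.
Elena ∩ Diego: (none).
Elena ∩ Diego ∩ Ulrich: (none).
Elena ∩ Diego ∩ Ulrich ∩ Grace: (none).
No common window.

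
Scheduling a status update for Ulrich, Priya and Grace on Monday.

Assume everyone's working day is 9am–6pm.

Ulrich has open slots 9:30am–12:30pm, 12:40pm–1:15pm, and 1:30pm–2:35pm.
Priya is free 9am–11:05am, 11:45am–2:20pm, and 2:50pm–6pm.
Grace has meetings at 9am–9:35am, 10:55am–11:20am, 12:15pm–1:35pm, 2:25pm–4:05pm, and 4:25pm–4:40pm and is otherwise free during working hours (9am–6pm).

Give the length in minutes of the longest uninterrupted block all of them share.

80 minutes

Grace free within 09:00–18:00: 09:35–10:55, 11:20–12:15, 13:35–14:25, 16:05–16:25, 16:40–18:00.
Ulrich ∩ Priya: 09:30–11:05, 11:45–12:30, 12:40–13:15, 13:30–14:20.
Ulrich ∩ Priya ∩ Grace: 09:35–10:55, 11:45–12:15, 13:35–14:20.
Common window lengths: 80, 30, 45 min; longest is 80.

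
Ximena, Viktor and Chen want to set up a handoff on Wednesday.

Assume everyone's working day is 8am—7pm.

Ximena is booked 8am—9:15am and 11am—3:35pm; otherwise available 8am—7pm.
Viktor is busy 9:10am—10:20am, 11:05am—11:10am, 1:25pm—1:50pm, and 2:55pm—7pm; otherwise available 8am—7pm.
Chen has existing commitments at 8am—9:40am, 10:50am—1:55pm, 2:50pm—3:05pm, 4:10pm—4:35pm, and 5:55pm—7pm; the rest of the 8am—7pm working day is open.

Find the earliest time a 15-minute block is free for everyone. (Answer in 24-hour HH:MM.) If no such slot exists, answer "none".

10:20

Ximena free within 08:00–19:00: 09:15–11:00, 15:35–19:00.
Viktor free within 08:00–19:00: 08:00–09:10, 10:20–11:05, 11:10–13:25, 13:50–14:55.
Chen free within 08:00–19:00: 09:40–10:50, 13:55–14:50, 15:05–16:10, 16:35–17:55.
Ximena ∩ Viktor: 10:20–11:00.
Ximena ∩ Viktor ∩ Chen: 10:20–10:50.
Windows ≥ 15 min: 10:20–10:50.
Earliest such window starts at 10:20.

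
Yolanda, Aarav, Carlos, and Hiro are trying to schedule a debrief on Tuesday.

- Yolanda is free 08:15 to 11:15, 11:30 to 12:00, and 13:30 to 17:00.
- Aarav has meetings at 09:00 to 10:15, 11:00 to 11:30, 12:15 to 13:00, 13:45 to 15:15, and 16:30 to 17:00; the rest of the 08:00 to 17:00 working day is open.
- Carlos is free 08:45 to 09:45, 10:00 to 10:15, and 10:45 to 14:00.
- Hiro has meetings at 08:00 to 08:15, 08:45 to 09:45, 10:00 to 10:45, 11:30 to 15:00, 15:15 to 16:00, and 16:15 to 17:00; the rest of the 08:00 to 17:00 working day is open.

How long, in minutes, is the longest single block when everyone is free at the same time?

Aarav free within 08:00–17:00: 08:00–09:00, 10:15–11:00, 11:30–12:15, 13:00–13:45, 15:15–16:30.
Hiro free within 08:00–17:00: 08:15–08:45, 09:45–10:00, 10:45–11:30, 15:00–15:15, 16:00–16:15.
Yolanda ∩ Aarav: 08:15–09:00, 10:15–11:00, 11:30–12:00, 13:30–13:45, 15:15–16:30.
Yolanda ∩ Aarav ∩ Carlos: 08:45–09:00, 10:45–11:00, 11:30–12:00, 13:30–13:45.
Yolanda ∩ Aarav ∩ Carlos ∩ Hiro: 10:45–11:00.
Single common window of 15 minutes.

15 minutes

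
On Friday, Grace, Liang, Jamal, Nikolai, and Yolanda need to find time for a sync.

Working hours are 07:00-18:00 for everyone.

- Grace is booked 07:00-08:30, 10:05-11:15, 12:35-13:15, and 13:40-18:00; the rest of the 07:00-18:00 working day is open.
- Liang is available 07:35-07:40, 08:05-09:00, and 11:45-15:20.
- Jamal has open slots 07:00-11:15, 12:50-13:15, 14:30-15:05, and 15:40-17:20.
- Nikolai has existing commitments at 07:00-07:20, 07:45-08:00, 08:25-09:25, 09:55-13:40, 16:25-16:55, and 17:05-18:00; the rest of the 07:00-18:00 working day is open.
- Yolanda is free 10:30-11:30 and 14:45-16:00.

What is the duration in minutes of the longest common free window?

Grace free within 07:00–18:00: 08:30–10:05, 11:15–12:35, 13:15–13:40.
Nikolai free within 07:00–18:00: 07:20–07:45, 08:00–08:25, 09:25–09:55, 13:40–16:25, 16:55–17:05.
Grace ∩ Liang: 08:30–09:00, 11:45–12:35, 13:15–13:40.
Grace ∩ Liang ∩ Jamal: 08:30–09:00.
Grace ∩ Liang ∩ Jamal ∩ Nikolai: (none).
Grace ∩ Liang ∩ Jamal ∩ Nikolai ∩ Yolanda: (none).
No common window.

0 minutes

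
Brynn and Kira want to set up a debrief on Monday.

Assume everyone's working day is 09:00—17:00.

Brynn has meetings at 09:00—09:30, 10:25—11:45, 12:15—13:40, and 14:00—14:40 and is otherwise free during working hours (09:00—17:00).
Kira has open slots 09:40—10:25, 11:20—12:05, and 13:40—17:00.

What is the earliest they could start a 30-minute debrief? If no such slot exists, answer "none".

09:40

Brynn free within 09:00–17:00: 09:30–10:25, 11:45–12:15, 13:40–14:00, 14:40–17:00.
Brynn ∩ Kira: 09:40–10:25, 11:45–12:05, 13:40–14:00, 14:40–17:00.
Windows ≥ 30 min: 09:40–10:25, 14:40–17:00.
Earliest such window starts at 09:40.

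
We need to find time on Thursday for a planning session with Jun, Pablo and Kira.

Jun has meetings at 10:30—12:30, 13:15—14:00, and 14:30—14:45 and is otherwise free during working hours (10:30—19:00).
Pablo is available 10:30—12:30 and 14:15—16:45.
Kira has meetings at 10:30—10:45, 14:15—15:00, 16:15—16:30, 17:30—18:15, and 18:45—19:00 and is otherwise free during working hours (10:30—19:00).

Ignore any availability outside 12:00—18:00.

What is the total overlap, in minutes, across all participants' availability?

Jun free within 10:30–19:00: 12:30–13:15, 14:00–14:30, 14:45–19:00.
Kira free within 10:30–19:00: 10:45–14:15, 15:00–16:15, 16:30–17:30, 18:15–18:45.
Jun ∩ Pablo: 14:15–14:30, 14:45–16:45.
Jun ∩ Pablo ∩ Kira: 15:00–16:15, 16:30–16:45.
Restricted to 12:00–18:00: 15:00–16:15, 16:30–16:45.
Total common minutes: 75 + 15 = 90.

90 minutes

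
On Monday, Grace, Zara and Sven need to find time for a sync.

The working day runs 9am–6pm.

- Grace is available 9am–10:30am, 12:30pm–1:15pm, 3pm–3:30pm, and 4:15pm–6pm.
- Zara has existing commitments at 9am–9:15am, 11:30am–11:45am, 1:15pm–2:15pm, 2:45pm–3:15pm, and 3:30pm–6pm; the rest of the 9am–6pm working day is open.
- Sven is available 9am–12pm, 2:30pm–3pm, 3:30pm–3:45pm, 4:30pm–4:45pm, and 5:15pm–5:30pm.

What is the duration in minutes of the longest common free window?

75 minutes

Zara free within 09:00–18:00: 09:15–11:30, 11:45–13:15, 14:15–14:45, 15:15–15:30.
Grace ∩ Zara: 09:15–10:30, 12:30–13:15, 15:15–15:30.
Grace ∩ Zara ∩ Sven: 09:15–10:30.
Single common window of 75 minutes.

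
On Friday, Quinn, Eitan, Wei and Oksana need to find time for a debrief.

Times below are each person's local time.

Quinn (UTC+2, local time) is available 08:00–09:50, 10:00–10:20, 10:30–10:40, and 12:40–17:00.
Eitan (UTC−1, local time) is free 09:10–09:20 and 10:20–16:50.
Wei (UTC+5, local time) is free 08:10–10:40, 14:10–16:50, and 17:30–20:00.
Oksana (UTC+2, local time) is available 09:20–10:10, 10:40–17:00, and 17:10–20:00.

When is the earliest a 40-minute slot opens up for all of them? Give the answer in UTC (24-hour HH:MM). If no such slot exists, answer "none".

12:30

Quinn → UTC: 06:00–07:50, 08:00–08:20, 08:30–08:40, 10:40–15:00.
Eitan → UTC: 10:10–10:20, 11:20–17:50.
Wei → UTC: 03:10–05:40, 09:10–11:50, 12:30–15:00.
Oksana → UTC: 07:20–08:10, 08:40–15:00, 15:10–18:00.
Quinn ∩ Eitan: 11:20–15:00.
Quinn ∩ Eitan ∩ Wei: 11:20–11:50, 12:30–15:00.
Quinn ∩ Eitan ∩ Wei ∩ Oksana: 11:20–11:50, 12:30–15:00.
Windows ≥ 40 min: 12:30–15:00.
Earliest such window starts at 12:30.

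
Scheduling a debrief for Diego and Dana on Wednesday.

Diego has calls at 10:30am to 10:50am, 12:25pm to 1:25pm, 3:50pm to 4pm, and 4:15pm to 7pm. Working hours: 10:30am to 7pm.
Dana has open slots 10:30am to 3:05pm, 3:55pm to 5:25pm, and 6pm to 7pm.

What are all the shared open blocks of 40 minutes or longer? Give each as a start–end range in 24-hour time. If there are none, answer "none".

Diego free within 10:30–19:00: 10:50–12:25, 13:25–15:50, 16:00–16:15.
Diego ∩ Dana: 10:50–12:25, 13:25–15:05, 16:00–16:15.
Windows ≥ 40 min: 10:50–12:25, 13:25–15:05.

10:50–12:25, 13:25–15:05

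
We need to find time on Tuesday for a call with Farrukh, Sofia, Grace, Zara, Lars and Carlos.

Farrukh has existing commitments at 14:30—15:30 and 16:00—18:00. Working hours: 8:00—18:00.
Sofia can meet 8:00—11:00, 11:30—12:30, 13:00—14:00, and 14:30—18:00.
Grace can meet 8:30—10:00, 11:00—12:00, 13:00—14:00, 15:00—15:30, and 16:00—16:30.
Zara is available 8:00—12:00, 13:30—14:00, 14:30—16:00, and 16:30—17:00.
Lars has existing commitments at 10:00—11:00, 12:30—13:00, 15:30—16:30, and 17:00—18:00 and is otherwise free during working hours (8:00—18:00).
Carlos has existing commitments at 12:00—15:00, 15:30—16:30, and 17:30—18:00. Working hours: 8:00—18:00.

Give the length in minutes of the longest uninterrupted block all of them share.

90 minutes

Farrukh free within 08:00–18:00: 08:00–14:30, 15:30–16:00.
Lars free within 08:00–18:00: 08:00–10:00, 11:00–12:30, 13:00–15:30, 16:30–17:00.
Carlos free within 08:00–18:00: 08:00–12:00, 15:00–15:30, 16:30–17:30.
Farrukh ∩ Sofia: 08:00–11:00, 11:30–12:30, 13:00–14:00, 15:30–16:00.
Farrukh ∩ Sofia ∩ Grace: 08:30–10:00, 11:30–12:00, 13:00–14:00.
Farrukh ∩ Sofia ∩ Grace ∩ Zara: 08:30–10:00, 11:30–12:00, 13:30–14:00.
Farrukh ∩ Sofia ∩ Grace ∩ Zara ∩ Lars: 08:30–10:00, 11:30–12:00, 13:30–14:00.
Farrukh ∩ Sofia ∩ Grace ∩ Zara ∩ Lars ∩ Carlos: 08:30–10:00, 11:30–12:00.
Common window lengths: 90, 30 min; longest is 90.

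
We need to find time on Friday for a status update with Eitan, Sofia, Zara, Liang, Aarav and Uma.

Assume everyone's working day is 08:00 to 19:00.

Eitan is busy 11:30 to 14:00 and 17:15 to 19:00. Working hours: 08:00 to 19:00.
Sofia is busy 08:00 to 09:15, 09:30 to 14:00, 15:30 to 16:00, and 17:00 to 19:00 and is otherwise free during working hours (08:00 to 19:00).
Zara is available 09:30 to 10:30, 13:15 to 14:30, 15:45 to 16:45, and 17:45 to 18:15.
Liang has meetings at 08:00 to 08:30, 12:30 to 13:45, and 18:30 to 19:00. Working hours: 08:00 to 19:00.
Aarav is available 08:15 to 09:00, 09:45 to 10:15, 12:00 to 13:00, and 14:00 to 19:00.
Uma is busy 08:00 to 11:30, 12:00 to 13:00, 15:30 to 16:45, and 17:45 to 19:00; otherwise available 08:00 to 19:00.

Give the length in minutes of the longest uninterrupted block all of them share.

30 minutes

Eitan free within 08:00–19:00: 08:00–11:30, 14:00–17:15.
Sofia free within 08:00–19:00: 09:15–09:30, 14:00–15:30, 16:00–17:00.
Liang free within 08:00–19:00: 08:30–12:30, 13:45–18:30.
Uma free within 08:00–19:00: 11:30–12:00, 13:00–15:30, 16:45–17:45.
Eitan ∩ Sofia: 09:15–09:30, 14:00–15:30, 16:00–17:00.
Eitan ∩ Sofia ∩ Zara: 14:00–14:30, 16:00–16:45.
Eitan ∩ Sofia ∩ Zara ∩ Liang: 14:00–14:30, 16:00–16:45.
Eitan ∩ Sofia ∩ Zara ∩ Liang ∩ Aarav: 14:00–14:30, 16:00–16:45.
Eitan ∩ Sofia ∩ Zara ∩ Liang ∩ Aarav ∩ Uma: 14:00–14:30.
Single common window of 30 minutes.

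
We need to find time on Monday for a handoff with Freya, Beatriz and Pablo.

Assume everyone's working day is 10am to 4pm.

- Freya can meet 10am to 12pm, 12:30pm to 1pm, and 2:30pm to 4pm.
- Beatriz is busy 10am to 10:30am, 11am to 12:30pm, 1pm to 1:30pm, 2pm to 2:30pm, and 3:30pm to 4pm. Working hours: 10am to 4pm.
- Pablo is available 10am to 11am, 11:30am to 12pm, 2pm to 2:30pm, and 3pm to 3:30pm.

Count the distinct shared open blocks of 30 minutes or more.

Beatriz free within 10:00–16:00: 10:30–11:00, 12:30–13:00, 13:30–14:00, 14:30–15:30.
Freya ∩ Beatriz: 10:30–11:00, 12:30–13:00, 14:30–15:30.
Freya ∩ Beatriz ∩ Pablo: 10:30–11:00, 15:00–15:30.
Windows ≥ 30 min: 10:30–11:00, 15:00–15:30.
That's 2 windows.

2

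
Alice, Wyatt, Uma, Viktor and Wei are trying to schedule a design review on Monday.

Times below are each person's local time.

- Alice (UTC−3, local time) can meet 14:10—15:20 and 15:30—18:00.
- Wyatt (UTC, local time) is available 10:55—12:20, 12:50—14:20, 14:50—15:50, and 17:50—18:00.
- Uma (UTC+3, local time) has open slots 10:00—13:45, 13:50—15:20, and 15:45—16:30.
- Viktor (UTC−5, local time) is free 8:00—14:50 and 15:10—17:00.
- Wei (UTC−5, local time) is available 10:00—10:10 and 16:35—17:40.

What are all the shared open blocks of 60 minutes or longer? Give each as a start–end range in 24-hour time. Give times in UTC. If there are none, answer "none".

Alice → UTC: 17:10–18:20, 18:30–21:00.
Wyatt → UTC: 10:55–12:20, 12:50–14:20, 14:50–15:50, 17:50–18:00.
Uma → UTC: 07:00–10:45, 10:50–12:20, 12:45–13:30.
Viktor → UTC: 13:00–19:50, 20:10–22:00.
Wei → UTC: 15:00–15:10, 21:35–22:40.
Alice ∩ Wyatt: 17:50–18:00.
Alice ∩ Wyatt ∩ Uma: (none).
Alice ∩ Wyatt ∩ Uma ∩ Viktor: (none).
Alice ∩ Wyatt ∩ Uma ∩ Viktor ∩ Wei: (none).
Windows ≥ 60 min: (none).

none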